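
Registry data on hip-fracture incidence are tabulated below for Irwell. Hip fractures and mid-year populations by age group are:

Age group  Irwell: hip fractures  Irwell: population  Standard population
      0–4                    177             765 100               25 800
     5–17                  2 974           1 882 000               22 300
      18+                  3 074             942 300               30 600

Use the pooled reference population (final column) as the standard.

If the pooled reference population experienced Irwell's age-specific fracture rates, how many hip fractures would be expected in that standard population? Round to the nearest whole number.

141

Age-specific rates per 100 000 for Irwell: 23.13, 158.02, 326.22.
Expected hip fractures = Σ (standard pop × age-specific rate ÷ 100 000)
= 25 800×23.13/100 000 + 22 300×158.02/100 000 + 30 600×326.22/100 000
= 5.97 + 35.24 + 99.82 = 141.03.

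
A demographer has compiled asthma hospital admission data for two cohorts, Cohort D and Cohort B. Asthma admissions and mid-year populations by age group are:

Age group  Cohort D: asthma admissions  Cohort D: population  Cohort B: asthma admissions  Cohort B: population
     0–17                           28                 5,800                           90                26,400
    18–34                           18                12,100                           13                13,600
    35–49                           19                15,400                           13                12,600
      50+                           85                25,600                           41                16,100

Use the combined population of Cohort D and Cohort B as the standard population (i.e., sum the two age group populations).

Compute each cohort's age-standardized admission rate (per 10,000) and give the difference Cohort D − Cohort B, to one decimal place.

7.6

Age-specific rates per 10,000 for Cohort D: 48.28, 14.88, 12.34, 33.20.
For Cohort B: 34.09, 9.56, 10.32, 25.47.
Combined standard total = 127,600; weights = 0.2524, 0.2014, 0.2194, 0.3268.
Cohort D: 0.2524×48.28 + 0.2014×14.88 + 0.2194×12.34 + 0.3268×33.20 = 28.7368 per 10,000.
Cohort B: 0.2524×34.09 + 0.2014×9.56 + 0.2194×10.32 + 0.3268×25.47 = 21.1144 per 10,000.
Difference = 28.7368 − 21.1144 = 7.6224.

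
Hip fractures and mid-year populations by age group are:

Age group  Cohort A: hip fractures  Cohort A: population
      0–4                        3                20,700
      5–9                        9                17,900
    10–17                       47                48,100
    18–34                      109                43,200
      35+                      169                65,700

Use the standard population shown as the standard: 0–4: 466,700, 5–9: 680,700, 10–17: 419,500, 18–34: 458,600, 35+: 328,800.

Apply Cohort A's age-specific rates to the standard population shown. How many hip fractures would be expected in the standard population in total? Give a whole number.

2823

Age-specific rates per 100,000 for Cohort A: 14.49, 50.28, 97.71, 252.31, 257.23.
Expected hip fractures = Σ (standard pop × age-specific rate ÷ 100,000)
= 466,700×14.49/100,000 + 680,700×50.28/100,000 + 419,500×97.71/100,000 + 458,600×252.31/100,000 + 328,800×257.23/100,000
= 67.64 + 342.25 + 409.91 + 1157.12 + 845.77 = 2822.68.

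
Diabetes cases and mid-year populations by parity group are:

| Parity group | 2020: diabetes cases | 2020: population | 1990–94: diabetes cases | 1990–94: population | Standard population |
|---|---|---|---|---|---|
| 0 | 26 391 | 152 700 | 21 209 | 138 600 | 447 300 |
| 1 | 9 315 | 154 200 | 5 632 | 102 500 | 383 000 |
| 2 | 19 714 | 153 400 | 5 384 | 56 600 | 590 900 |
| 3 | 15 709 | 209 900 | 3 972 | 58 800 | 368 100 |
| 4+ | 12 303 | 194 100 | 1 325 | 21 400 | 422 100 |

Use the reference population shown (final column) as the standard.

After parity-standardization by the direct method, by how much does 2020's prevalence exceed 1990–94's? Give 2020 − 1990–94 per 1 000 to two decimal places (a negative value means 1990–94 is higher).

Parity-specific rates per 1 000 for 2020: 172.829, 60.409, 128.514, 74.840, 63.385.
For 1990–94: 153.023, 54.946, 95.124, 67.551, 61.916.
Standard total = 2 211 400; weights = 0.2023, 0.1732, 0.2672, 0.1665, 0.1909.
2020: 0.2023×172.829 + 0.1732×60.409 + 0.2672×128.514 + 0.1665×74.840 + 0.1909×63.385 = 104.3163 per 1 000.
1990–94: 0.2023×153.023 + 0.1732×54.946 + 0.2672×95.124 + 0.1665×67.551 + 0.1909×61.916 = 88.9484 per 1 000.
Difference = 104.3163 − 88.9484 = 15.3679.

15.37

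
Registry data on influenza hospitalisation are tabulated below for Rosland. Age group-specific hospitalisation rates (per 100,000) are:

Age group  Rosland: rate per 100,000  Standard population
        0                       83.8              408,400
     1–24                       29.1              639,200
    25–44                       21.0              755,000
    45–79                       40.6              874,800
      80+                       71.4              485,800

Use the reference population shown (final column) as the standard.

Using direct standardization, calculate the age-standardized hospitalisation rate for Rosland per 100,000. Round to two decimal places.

Standard total = 3,163,200; weights = 0.1291, 0.2021, 0.2387, 0.2766, 0.1536.
Standardized rate: 0.1291×83.8 + 0.2021×29.1 + 0.2387×21.0 + 0.2766×40.6 + 0.1536×71.4 = 43.9057 per 100,000.

43.91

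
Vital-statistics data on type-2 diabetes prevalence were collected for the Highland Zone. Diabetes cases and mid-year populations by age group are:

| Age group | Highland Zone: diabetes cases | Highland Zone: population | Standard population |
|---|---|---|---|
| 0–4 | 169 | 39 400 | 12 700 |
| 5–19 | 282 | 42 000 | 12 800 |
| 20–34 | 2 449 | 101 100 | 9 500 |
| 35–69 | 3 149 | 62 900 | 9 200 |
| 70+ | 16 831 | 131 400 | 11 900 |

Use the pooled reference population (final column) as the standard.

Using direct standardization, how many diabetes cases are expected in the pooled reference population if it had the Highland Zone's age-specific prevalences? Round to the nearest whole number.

Age-specific rates per 1 000 for the Highland Zone: 4.289, 6.714, 24.224, 50.064, 128.090.
Expected diabetes cases = Σ (standard pop × age-specific rate ÷ 1 000)
= 12 700×4.289/1 000 + 12 800×6.714/1 000 + 9 500×24.224/1 000 + 9 200×50.064/1 000 + 11 900×128.090/1 000
= 54.47 + 85.94 + 230.12 + 460.59 + 1524.27 = 2355.39.

2355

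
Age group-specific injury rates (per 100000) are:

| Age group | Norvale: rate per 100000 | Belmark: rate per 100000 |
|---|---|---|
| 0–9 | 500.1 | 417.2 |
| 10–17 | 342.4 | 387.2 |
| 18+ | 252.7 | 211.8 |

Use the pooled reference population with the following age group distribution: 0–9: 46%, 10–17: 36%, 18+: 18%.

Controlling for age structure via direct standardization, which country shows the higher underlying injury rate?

Norvale

Standard weights: 0.46, 0.36, 0.18.
Norvale: 0.4600×500.1 + 0.3600×342.4 + 0.1800×252.7 = 398.7960 per 100000.
Belmark: 0.4600×417.2 + 0.3600×387.2 + 0.1800×211.8 = 369.4280 per 100000.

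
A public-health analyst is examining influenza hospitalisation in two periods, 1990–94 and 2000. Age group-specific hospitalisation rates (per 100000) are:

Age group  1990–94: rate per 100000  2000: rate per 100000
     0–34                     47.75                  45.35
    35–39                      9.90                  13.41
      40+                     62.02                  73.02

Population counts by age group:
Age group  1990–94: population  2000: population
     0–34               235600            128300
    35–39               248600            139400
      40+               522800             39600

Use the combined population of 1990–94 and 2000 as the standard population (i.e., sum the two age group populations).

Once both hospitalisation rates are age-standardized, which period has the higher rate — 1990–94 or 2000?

Combined standard total = 1314300; weights = 0.2769, 0.2952, 0.4279.
1990–94: 0.2769×47.75 + 0.2952×9.90 + 0.4279×62.02 = 42.6824 per 100000.
2000: 0.2769×45.35 + 0.2952×13.41 + 0.4279×73.02 = 47.7611 per 100000.
The crude rates (45.81 vs 34.43) would put 1990–94 higher, but that reflects its age composition; once standardized to a common age structure, 2000 has the higher underlying rate.

2000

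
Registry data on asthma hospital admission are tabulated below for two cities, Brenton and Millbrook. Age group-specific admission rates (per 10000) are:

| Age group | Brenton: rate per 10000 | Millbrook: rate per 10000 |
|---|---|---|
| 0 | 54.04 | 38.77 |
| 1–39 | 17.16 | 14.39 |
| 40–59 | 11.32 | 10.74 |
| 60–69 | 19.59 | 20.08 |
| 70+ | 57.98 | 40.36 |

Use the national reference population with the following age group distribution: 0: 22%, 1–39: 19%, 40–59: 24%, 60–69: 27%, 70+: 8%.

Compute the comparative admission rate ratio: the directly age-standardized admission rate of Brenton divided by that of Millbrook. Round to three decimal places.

1.236

Standard weights: 0.22, 0.19, 0.24, 0.27, 0.08.
Brenton: 0.2200×54.04 + 0.1900×17.16 + 0.2400×11.32 + 0.2700×19.59 + 0.0800×57.98 = 27.7937 per 10000.
Millbrook: 0.2200×38.77 + 0.1900×14.39 + 0.2400×10.74 + 0.2700×20.08 + 0.0800×40.36 = 22.4915 per 10000.
Ratio = 27.7937 ÷ 22.4915 = 1.23574.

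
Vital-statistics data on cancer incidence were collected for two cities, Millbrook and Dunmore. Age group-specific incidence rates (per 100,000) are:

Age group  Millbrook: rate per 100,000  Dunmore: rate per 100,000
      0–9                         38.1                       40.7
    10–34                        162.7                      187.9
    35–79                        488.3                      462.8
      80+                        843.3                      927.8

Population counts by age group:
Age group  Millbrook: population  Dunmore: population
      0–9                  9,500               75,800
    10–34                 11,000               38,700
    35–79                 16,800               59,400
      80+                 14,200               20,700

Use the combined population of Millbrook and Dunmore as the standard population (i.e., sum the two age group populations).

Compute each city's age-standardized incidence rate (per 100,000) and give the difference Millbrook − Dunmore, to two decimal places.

Combined standard total = 246,100; weights = 0.3466, 0.2020, 0.3096, 0.1418.
Millbrook: 0.3466×38.1 + 0.2020×162.7 + 0.3096×488.3 + 0.1418×843.3 = 316.8458 per 100,000.
Dunmore: 0.3466×40.7 + 0.2020×187.9 + 0.3096×462.8 + 0.1418×927.8 = 326.9237 per 100,000.
Difference = 316.8458 − 326.9237 = -10.0779.

-10.08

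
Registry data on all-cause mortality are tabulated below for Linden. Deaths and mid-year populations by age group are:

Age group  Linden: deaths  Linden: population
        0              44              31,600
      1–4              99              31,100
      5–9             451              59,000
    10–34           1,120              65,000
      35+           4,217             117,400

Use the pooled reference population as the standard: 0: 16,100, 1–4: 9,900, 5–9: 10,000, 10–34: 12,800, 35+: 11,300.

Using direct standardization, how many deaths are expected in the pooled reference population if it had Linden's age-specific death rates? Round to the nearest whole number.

Age-specific rates per 1,000 for Linden: 1.392, 3.183, 7.644, 17.231, 35.920.
Expected deaths = Σ (standard pop × age-specific rate ÷ 1,000)
= 16,100×1.392/1,000 + 9,900×3.183/1,000 + 10,000×7.644/1,000 + 12,800×17.231/1,000 + 11,300×35.920/1,000
= 22.42 + 31.51 + 76.44 + 220.55 + 405.90 = 756.82.

757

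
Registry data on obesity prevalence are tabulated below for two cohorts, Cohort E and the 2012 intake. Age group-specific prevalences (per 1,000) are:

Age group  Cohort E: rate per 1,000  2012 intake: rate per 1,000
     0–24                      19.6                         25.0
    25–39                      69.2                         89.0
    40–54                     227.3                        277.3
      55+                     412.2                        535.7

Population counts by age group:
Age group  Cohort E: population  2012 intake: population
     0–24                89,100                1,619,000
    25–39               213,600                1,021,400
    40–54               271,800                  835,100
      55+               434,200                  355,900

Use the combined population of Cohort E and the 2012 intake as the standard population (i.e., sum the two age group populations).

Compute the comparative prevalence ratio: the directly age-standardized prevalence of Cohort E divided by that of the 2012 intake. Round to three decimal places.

Combined standard total = 4,840,100; weights = 0.3529, 0.2552, 0.2287, 0.1632.
Cohort E: 0.3529×19.6 + 0.2552×69.2 + 0.2287×227.3 + 0.1632×412.2 = 143.8438 per 1,000.
The 2012 intake: 0.3529×25.0 + 0.2552×89.0 + 0.2287×277.3 + 0.1632×535.7 = 182.3965 per 1,000.
Ratio = 143.8438 ÷ 182.3965 = 0.78863.

0.789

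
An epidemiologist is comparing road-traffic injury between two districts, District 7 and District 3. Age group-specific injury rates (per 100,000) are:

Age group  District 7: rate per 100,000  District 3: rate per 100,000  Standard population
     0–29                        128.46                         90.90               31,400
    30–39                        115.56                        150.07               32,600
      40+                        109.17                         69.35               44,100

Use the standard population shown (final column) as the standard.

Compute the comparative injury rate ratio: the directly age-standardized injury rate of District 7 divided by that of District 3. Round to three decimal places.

1.168

Standard total = 108,100; weights = 0.2905, 0.3016, 0.4080.
District 7: 0.2905×128.46 + 0.3016×115.56 + 0.4080×109.17 = 116.7002 per 100,000.
District 3: 0.2905×90.90 + 0.3016×150.07 + 0.4080×69.35 = 99.9526 per 100,000.
Ratio = 116.7002 ÷ 99.9526 = 1.16756.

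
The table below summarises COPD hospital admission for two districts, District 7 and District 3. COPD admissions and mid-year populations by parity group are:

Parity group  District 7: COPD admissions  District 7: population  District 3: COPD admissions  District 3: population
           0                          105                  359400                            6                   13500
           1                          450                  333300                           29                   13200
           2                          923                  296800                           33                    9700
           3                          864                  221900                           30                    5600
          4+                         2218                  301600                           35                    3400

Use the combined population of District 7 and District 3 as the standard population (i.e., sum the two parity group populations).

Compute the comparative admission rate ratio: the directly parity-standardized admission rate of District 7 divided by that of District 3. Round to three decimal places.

Parity-specific rates per 10000 for District 7: 2.92, 13.50, 31.10, 38.94, 73.54.
For District 3: 4.44, 21.97, 34.02, 53.57, 102.94.
Combined standard total = 1558400; weights = 0.2393, 0.2223, 0.1967, 0.1460, 0.1957.
District 7: 0.2393×2.92 + 0.2223×13.50 + 0.1967×31.10 + 0.1460×38.94 + 0.1957×73.54 = 29.8944 per 10000.
District 3: 0.2393×4.44 + 0.2223×21.97 + 0.1967×34.02 + 0.1460×53.57 + 0.1957×102.94 = 40.6068 per 10000.
Ratio = 29.8944 ÷ 40.6068 = 0.73619.

0.736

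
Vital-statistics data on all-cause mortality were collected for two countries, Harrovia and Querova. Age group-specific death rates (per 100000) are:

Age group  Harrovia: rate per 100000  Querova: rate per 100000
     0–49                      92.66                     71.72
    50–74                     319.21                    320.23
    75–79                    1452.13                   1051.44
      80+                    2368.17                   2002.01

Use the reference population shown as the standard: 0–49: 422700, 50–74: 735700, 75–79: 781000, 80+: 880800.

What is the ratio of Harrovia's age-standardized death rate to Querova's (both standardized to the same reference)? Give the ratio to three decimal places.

1.226

Standard total = 2820200; weights = 0.1499, 0.2609, 0.2769, 0.3123.
Harrovia: 0.1499×92.66 + 0.2609×319.21 + 0.2769×1452.13 + 0.3123×2368.17 = 1238.9220 per 100000.
Querova: 0.1499×71.72 + 0.2609×320.23 + 0.2769×1051.44 + 0.3123×2002.01 = 1010.7277 per 100000.
Ratio = 1238.9220 ÷ 1010.7277 = 1.22577.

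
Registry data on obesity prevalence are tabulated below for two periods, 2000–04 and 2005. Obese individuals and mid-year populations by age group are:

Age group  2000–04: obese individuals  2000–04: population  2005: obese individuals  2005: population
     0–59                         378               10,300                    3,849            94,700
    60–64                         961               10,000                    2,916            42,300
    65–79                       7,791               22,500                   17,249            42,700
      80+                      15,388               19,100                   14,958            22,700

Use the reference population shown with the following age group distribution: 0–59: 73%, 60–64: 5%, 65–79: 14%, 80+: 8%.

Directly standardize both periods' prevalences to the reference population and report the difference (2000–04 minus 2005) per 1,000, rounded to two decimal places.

2.14

Age-specific rates per 1,000 for 2000–04: 36.699, 96.100, 346.267, 805.654.
For 2005: 40.644, 68.936, 403.958, 658.943.
Standard weights: 0.73, 0.05, 0.14, 0.08.
2000–04: 0.7300×36.699 + 0.0500×96.100 + 0.1400×346.267 + 0.0800×805.654 = 144.5250 per 1,000.
2005: 0.7300×40.644 + 0.0500×68.936 + 0.1400×403.958 + 0.0800×658.943 = 142.3865 per 1,000.
Difference = 144.5250 − 142.3865 = 2.1384.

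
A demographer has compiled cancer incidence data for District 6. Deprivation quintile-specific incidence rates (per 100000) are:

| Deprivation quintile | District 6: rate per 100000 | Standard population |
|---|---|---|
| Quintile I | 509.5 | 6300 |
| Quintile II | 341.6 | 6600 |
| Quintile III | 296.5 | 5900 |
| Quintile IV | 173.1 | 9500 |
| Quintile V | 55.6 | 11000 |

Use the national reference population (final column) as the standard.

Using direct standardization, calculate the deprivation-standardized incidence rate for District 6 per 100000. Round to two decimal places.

240.96

Standard total = 39300; weights = 0.1603, 0.1679, 0.1501, 0.2417, 0.2799.
Standardized rate: 0.1603×509.5 + 0.1679×341.6 + 0.1501×296.5 + 0.2417×173.1 + 0.2799×55.6 = 240.9621 per 100000.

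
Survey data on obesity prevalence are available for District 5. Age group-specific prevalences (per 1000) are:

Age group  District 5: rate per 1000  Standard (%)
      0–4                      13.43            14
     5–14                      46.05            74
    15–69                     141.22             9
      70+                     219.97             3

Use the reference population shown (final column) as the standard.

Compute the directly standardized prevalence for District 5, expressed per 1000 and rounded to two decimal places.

55.27

Standard weights: 0.14, 0.74, 0.09, 0.03.
Standardized rate: 0.1400×13.43 + 0.7400×46.05 + 0.0900×141.22 + 0.0300×219.97 = 55.2661 per 1000.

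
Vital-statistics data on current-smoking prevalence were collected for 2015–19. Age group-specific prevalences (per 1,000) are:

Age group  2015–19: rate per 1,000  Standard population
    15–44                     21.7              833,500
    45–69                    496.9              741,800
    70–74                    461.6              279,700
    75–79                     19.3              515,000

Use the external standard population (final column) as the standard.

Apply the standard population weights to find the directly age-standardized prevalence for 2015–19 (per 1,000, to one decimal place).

221.8

Standard total = 2,370,000; weights = 0.3517, 0.3130, 0.1180, 0.2173.
Standardized rate: 0.3517×21.7 + 0.3130×496.9 + 0.1180×461.6 + 0.2173×19.3 = 221.8297 per 1,000.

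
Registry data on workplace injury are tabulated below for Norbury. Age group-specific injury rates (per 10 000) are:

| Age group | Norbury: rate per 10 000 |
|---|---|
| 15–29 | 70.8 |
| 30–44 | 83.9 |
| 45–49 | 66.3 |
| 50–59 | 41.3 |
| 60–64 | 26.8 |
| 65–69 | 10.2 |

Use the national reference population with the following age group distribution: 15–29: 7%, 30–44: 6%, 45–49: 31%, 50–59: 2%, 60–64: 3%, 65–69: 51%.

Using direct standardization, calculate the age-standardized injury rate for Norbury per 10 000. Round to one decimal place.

Standard weights: 0.07, 0.06, 0.31, 0.02, 0.03, 0.51.
Standardized rate: 0.0700×70.8 + 0.0600×83.9 + 0.3100×66.3 + 0.0200×41.3 + 0.0300×26.8 + 0.5100×10.2 = 37.3750 per 10 000.

37.4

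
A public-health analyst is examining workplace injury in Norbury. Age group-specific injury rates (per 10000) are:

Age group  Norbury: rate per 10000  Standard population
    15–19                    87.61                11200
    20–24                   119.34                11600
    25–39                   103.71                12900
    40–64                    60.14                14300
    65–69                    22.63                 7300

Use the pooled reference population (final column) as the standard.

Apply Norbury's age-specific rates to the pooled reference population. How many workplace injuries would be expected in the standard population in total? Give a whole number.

473

Expected workplace injuries = Σ (standard pop × age-specific rate ÷ 10000)
= 11200×87.61/10000 + 11600×119.34/10000 + 12900×103.71/10000 + 14300×60.14/10000 + 7300×22.63/10000
= 98.12 + 138.43 + 133.79 + 86.00 + 16.52 = 472.86.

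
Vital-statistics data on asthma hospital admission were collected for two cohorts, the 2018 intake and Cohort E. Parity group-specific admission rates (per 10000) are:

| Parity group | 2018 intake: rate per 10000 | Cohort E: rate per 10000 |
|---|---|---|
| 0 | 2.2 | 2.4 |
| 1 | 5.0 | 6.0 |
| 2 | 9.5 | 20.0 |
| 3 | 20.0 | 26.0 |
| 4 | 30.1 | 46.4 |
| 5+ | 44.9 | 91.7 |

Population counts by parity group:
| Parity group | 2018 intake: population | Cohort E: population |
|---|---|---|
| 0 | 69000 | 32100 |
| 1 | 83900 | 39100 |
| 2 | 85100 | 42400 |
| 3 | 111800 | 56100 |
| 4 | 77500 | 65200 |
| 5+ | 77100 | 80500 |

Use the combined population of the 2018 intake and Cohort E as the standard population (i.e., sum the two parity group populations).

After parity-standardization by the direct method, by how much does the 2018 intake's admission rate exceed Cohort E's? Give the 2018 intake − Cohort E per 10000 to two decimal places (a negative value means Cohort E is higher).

-14.87

Combined standard total = 819800; weights = 0.1233, 0.1500, 0.1555, 0.2048, 0.1741, 0.1922.
The 2018 intake: 0.1233×2.2 + 0.1500×5.0 + 0.1555×9.5 + 0.2048×20.0 + 0.1741×30.1 + 0.1922×44.9 = 20.4662 per 10000.
Cohort E: 0.1233×2.4 + 0.1500×6.0 + 0.1555×20.0 + 0.2048×26.0 + 0.1741×46.4 + 0.1922×91.7 = 35.3370 per 10000.
Difference = 20.4662 − 35.3370 = -14.8708.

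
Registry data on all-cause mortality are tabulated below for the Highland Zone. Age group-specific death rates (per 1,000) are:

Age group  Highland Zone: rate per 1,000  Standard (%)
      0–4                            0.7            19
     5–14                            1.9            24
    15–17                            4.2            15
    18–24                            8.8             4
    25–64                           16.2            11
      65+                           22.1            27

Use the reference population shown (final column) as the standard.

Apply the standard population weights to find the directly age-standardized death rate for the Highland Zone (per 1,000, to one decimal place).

Standard weights: 0.19, 0.24, 0.15, 0.04, 0.11, 0.27.
Standardized rate: 0.1900×0.7 + 0.2400×1.9 + 0.1500×4.2 + 0.0400×8.8 + 0.1100×16.2 + 0.2700×22.1 = 9.3200 per 1,000.

9.3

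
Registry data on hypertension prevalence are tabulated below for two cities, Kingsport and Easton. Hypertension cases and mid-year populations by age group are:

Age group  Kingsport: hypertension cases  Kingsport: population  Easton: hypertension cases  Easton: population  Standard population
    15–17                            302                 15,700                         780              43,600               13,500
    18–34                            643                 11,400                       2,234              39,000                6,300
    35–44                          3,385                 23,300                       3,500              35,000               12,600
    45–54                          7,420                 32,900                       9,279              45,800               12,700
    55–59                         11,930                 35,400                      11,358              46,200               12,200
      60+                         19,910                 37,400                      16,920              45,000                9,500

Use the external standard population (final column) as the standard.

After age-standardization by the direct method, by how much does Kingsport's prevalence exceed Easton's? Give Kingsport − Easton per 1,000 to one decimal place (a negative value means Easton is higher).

Age-specific rates per 1,000 for Kingsport: 19.236, 56.404, 145.279, 225.532, 337.006, 532.353.
For Easton: 17.890, 57.282, 100.000, 202.598, 245.844, 376.000.
Standard total = 66,800; weights = 0.2021, 0.0943, 0.1886, 0.1901, 0.1826, 0.1422.
Kingsport: 0.2021×19.236 + 0.0943×56.404 + 0.1886×145.279 + 0.1901×225.532 + 0.1826×337.006 + 0.1422×532.353 = 216.7457 per 1,000.
Easton: 0.2021×17.890 + 0.0943×57.282 + 0.1886×100.000 + 0.1901×202.598 + 0.1826×245.844 + 0.1422×376.000 = 164.7708 per 1,000.
Difference = 216.7457 − 164.7708 = 51.9750.

52.0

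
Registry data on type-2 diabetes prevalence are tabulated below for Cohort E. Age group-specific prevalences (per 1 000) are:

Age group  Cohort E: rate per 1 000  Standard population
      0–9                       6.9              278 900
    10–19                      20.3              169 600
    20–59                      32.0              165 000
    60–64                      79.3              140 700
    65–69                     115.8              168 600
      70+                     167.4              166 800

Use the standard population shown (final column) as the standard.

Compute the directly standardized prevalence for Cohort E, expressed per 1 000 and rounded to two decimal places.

Standard total = 1 089 600; weights = 0.2560, 0.1557, 0.1514, 0.1291, 0.1547, 0.1531.
Standardized rate: 0.2560×6.9 + 0.1557×20.3 + 0.1514×32.0 + 0.1291×79.3 + 0.1547×115.8 + 0.1531×167.4 = 63.5564 per 1 000.

63.56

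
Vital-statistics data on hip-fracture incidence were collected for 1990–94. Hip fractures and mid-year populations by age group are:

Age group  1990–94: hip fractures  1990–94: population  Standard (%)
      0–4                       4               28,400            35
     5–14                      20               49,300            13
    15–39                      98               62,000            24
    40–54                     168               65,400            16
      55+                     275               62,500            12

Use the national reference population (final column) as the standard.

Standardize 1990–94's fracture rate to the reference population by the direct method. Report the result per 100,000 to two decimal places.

Age-specific rates per 100,000 for 1990–94: 14.08, 40.57, 158.06, 256.88, 440.00.
Standard weights: 0.35, 0.13, 0.24, 0.16, 0.12.
Standardized rate: 0.3500×14.08 + 0.1300×40.57 + 0.2400×158.06 + 0.1600×256.88 + 0.1200×440.00 = 142.0398 per 100,000.

142.04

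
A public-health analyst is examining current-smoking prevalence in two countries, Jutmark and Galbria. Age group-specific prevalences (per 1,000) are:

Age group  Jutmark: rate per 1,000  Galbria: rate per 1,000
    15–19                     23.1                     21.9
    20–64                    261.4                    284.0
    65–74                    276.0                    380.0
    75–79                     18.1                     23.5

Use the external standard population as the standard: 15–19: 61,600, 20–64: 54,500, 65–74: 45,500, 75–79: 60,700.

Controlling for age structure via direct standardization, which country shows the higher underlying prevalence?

Galbria

Standard total = 222,300; weights = 0.2771, 0.2452, 0.2047, 0.2731.
Jutmark: 0.2771×23.1 + 0.2452×261.4 + 0.2047×276.0 + 0.2731×18.1 = 131.9205 per 1,000.
Galbria: 0.2771×21.9 + 0.2452×284.0 + 0.2047×380.0 + 0.2731×23.5 = 159.8897 per 1,000.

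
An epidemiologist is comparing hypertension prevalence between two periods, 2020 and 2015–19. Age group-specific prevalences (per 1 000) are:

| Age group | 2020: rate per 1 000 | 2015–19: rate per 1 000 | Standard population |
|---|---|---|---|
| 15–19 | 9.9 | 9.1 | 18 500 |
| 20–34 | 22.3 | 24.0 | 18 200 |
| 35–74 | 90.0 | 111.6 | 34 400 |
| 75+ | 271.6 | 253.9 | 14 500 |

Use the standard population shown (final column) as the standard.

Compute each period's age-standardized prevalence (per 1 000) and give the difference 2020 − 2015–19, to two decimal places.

Standard total = 85 600; weights = 0.2161, 0.2126, 0.4019, 0.1694.
2020: 0.2161×9.9 + 0.2126×22.3 + 0.4019×90.0 + 0.1694×271.6 = 89.0562 per 1 000.
2015–19: 0.2161×9.1 + 0.2126×24.0 + 0.4019×111.6 + 0.1694×253.9 = 94.9269 per 1 000.
Difference = 89.0562 − 94.9269 = -5.8707.

-5.87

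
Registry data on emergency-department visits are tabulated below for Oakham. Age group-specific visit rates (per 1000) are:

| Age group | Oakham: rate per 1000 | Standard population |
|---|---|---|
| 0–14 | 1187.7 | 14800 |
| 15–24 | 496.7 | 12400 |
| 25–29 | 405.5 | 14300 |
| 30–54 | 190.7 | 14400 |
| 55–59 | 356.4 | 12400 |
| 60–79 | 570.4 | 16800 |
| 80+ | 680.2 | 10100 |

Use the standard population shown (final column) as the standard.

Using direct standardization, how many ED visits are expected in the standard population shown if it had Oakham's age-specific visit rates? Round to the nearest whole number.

Expected ED visits = Σ (standard pop × age-specific rate ÷ 1000)
= 14800×1187.7/1000 + 12400×496.7/1000 + 14300×405.5/1000 + 14400×190.7/1000 + 12400×356.4/1000 + 16800×570.4/1000 + 10100×680.2/1000
= 17577.96 + 6159.08 + 5798.65 + 2746.08 + 4419.36 + 9582.72 + 6870.02 = 53153.87.

53154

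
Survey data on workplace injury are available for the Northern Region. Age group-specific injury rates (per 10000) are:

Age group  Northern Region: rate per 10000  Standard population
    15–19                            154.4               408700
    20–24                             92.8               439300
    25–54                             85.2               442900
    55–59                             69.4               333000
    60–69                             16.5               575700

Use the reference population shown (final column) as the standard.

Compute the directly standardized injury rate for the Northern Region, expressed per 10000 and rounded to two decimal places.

Standard total = 2199600; weights = 0.1858, 0.1997, 0.2014, 0.1514, 0.2617.
Standardized rate: 0.1858×154.4 + 0.1997×92.8 + 0.2014×85.2 + 0.1514×69.4 + 0.2617×16.5 = 79.2029 per 10000.

79.20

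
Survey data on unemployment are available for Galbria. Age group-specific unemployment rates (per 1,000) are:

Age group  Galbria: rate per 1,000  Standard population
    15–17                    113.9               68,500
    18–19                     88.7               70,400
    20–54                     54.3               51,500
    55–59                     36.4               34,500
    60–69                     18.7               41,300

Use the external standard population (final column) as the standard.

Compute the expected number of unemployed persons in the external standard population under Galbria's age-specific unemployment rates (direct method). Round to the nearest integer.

Expected unemployed persons = Σ (standard pop × age-specific rate ÷ 1,000)
= 68,500×113.9/1,000 + 70,400×88.7/1,000 + 51,500×54.3/1,000 + 34,500×36.4/1,000 + 41,300×18.7/1,000
= 7802.15 + 6244.48 + 2796.45 + 1255.80 + 772.31 = 18871.19.

18871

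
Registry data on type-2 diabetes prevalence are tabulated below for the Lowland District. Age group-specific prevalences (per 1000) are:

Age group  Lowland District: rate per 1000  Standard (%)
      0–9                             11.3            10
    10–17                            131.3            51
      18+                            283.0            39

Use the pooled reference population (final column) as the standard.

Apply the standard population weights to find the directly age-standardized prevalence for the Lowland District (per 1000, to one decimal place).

Standard weights: 0.10, 0.51, 0.39.
Standardized rate: 0.1000×11.3 + 0.5100×131.3 + 0.3900×283.0 = 178.4630 per 1000.

178.5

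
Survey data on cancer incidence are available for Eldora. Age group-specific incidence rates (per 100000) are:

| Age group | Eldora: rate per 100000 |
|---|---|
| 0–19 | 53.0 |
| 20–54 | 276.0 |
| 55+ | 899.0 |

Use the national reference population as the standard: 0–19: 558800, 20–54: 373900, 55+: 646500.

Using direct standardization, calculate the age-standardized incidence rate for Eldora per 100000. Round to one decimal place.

Standard total = 1579200; weights = 0.3539, 0.2368, 0.4094.
Standardized rate: 0.3539×53.0 + 0.2368×276.0 + 0.4094×899.0 = 452.1380 per 100000.

452.1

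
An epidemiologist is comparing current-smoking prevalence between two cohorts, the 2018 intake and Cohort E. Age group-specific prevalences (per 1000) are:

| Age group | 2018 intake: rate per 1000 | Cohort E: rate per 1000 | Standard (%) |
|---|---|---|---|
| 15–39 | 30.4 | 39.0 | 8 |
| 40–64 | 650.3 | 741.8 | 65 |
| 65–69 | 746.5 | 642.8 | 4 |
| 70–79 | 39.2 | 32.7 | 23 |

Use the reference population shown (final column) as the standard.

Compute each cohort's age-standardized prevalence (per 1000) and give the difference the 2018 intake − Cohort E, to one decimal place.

Standard weights: 0.08, 0.65, 0.04, 0.23.
The 2018 intake: 0.0800×30.4 + 0.6500×650.3 + 0.0400×746.5 + 0.2300×39.2 = 464.0030 per 1000.
Cohort E: 0.0800×39.0 + 0.6500×741.8 + 0.0400×642.8 + 0.2300×32.7 = 518.5230 per 1000.
Difference = 464.0030 − 518.5230 = -54.5200.

-54.5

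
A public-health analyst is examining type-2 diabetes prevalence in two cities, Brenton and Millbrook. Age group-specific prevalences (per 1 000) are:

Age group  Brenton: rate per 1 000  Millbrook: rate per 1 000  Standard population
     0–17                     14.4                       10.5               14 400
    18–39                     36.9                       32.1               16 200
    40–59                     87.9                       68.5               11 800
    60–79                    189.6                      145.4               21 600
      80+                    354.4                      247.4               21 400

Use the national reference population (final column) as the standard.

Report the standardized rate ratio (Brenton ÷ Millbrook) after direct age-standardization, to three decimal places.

1.364

Standard total = 85 400; weights = 0.1686, 0.1897, 0.1382, 0.2529, 0.2506.
Brenton: 0.1686×14.4 + 0.1897×36.9 + 0.1382×87.9 + 0.2529×189.6 + 0.2506×354.4 = 158.3358 per 1 000.
Millbrook: 0.1686×10.5 + 0.1897×32.1 + 0.1382×68.5 + 0.2529×145.4 + 0.2506×247.4 = 116.0951 per 1 000.
Ratio = 158.3358 ÷ 116.0951 = 1.36385.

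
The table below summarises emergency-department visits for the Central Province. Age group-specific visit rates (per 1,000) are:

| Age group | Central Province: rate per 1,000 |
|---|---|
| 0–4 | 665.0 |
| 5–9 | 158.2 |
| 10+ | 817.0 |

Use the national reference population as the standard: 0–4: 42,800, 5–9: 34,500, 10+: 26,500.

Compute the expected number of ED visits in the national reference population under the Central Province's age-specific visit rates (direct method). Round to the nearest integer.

Expected ED visits = Σ (standard pop × age-specific rate ÷ 1,000)
= 42,800×665.0/1,000 + 34,500×158.2/1,000 + 26,500×817.0/1,000
= 28462.00 + 5457.90 + 21650.50 = 55570.40.

55570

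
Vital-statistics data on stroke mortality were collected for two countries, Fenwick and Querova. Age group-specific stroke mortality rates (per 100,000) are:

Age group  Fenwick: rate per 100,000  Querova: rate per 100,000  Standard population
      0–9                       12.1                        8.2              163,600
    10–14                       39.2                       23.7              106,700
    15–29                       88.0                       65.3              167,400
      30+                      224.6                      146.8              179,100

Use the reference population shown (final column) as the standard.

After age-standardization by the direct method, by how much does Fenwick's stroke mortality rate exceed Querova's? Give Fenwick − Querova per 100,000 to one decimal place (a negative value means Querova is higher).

Standard total = 616,800; weights = 0.2652, 0.1730, 0.2714, 0.2904.
Fenwick: 0.2652×12.1 + 0.1730×39.2 + 0.2714×88.0 + 0.2904×224.6 = 99.0909 per 100,000.
Querova: 0.2652×8.2 + 0.1730×23.7 + 0.2714×65.3 + 0.2904×146.8 = 66.6236 per 100,000.
Difference = 99.0909 − 66.6236 = 32.4673.

32.5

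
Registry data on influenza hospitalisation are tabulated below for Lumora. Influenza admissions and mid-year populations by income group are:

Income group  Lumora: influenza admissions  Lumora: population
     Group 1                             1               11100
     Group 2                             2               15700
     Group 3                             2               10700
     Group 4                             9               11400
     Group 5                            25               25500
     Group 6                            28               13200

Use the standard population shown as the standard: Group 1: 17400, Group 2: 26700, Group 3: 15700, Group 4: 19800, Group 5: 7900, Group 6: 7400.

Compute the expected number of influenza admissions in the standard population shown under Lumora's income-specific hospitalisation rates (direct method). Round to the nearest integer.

47

Income-specific rates per 100000 for Lumora: 9.01, 12.74, 18.69, 78.95, 98.04, 212.12.
Expected influenza admissions = Σ (standard pop × income-specific rate ÷ 100000)
= 17400×9.01/100000 + 26700×12.74/100000 + 15700×18.69/100000 + 19800×78.95/100000 + 7900×98.04/100000 + 7400×212.12/100000
= 1.57 + 3.40 + 2.93 + 15.63 + 7.75 + 15.70 = 46.98.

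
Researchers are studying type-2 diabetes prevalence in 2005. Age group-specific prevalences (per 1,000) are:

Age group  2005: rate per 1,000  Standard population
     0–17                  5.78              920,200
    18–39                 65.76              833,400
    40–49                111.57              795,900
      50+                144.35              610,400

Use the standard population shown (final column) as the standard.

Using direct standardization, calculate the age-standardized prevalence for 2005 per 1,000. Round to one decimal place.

75.0

Standard total = 3,159,900; weights = 0.2912, 0.2637, 0.2519, 0.1932.
Standardized rate: 0.2912×5.78 + 0.2637×65.76 + 0.2519×111.57 + 0.1932×144.35 = 75.0128 per 1,000.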